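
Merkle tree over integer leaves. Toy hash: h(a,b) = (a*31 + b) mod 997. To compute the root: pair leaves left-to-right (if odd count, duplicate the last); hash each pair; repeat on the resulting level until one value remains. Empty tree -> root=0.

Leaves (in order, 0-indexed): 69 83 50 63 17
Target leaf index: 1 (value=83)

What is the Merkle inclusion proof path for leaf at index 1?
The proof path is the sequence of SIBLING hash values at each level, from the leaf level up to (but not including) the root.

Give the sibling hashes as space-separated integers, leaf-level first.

Answer: 69 616 459

Derivation:
L0 (leaves): [69, 83, 50, 63, 17], target index=1
L1: h(69,83)=(69*31+83)%997=228 [pair 0] h(50,63)=(50*31+63)%997=616 [pair 1] h(17,17)=(17*31+17)%997=544 [pair 2] -> [228, 616, 544]
  Sibling for proof at L0: 69
L2: h(228,616)=(228*31+616)%997=705 [pair 0] h(544,544)=(544*31+544)%997=459 [pair 1] -> [705, 459]
  Sibling for proof at L1: 616
L3: h(705,459)=(705*31+459)%997=380 [pair 0] -> [380]
  Sibling for proof at L2: 459
Root: 380
Proof path (sibling hashes from leaf to root): [69, 616, 459]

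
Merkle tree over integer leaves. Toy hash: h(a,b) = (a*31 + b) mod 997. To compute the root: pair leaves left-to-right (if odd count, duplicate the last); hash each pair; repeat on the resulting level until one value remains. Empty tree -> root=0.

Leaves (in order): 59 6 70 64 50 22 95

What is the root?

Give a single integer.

L0: [59, 6, 70, 64, 50, 22, 95]
L1: h(59,6)=(59*31+6)%997=838 h(70,64)=(70*31+64)%997=240 h(50,22)=(50*31+22)%997=575 h(95,95)=(95*31+95)%997=49 -> [838, 240, 575, 49]
L2: h(838,240)=(838*31+240)%997=296 h(575,49)=(575*31+49)%997=925 -> [296, 925]
L3: h(296,925)=(296*31+925)%997=131 -> [131]

Answer: 131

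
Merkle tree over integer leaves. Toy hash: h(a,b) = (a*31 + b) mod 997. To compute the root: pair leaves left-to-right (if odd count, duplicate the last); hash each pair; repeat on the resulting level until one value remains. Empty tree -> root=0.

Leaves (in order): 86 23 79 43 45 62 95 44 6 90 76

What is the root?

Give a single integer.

Answer: 66

Derivation:
L0: [86, 23, 79, 43, 45, 62, 95, 44, 6, 90, 76]
L1: h(86,23)=(86*31+23)%997=695 h(79,43)=(79*31+43)%997=498 h(45,62)=(45*31+62)%997=460 h(95,44)=(95*31+44)%997=995 h(6,90)=(6*31+90)%997=276 h(76,76)=(76*31+76)%997=438 -> [695, 498, 460, 995, 276, 438]
L2: h(695,498)=(695*31+498)%997=109 h(460,995)=(460*31+995)%997=300 h(276,438)=(276*31+438)%997=21 -> [109, 300, 21]
L3: h(109,300)=(109*31+300)%997=688 h(21,21)=(21*31+21)%997=672 -> [688, 672]
L4: h(688,672)=(688*31+672)%997=66 -> [66]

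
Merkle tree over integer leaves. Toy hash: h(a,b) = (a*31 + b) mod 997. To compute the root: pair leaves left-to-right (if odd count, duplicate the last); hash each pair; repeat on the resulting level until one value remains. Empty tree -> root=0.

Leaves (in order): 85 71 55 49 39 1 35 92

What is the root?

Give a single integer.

Answer: 630

Derivation:
L0: [85, 71, 55, 49, 39, 1, 35, 92]
L1: h(85,71)=(85*31+71)%997=712 h(55,49)=(55*31+49)%997=757 h(39,1)=(39*31+1)%997=213 h(35,92)=(35*31+92)%997=180 -> [712, 757, 213, 180]
L2: h(712,757)=(712*31+757)%997=895 h(213,180)=(213*31+180)%997=801 -> [895, 801]
L3: h(895,801)=(895*31+801)%997=630 -> [630]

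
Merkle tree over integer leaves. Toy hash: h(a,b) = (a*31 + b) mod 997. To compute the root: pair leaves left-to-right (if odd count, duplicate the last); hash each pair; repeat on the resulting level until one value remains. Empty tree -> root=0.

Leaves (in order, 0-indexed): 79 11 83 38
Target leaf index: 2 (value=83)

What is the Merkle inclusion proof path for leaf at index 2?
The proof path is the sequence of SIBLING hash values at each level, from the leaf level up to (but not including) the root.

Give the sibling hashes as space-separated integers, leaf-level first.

Answer: 38 466

Derivation:
L0 (leaves): [79, 11, 83, 38], target index=2
L1: h(79,11)=(79*31+11)%997=466 [pair 0] h(83,38)=(83*31+38)%997=617 [pair 1] -> [466, 617]
  Sibling for proof at L0: 38
L2: h(466,617)=(466*31+617)%997=108 [pair 0] -> [108]
  Sibling for proof at L1: 466
Root: 108
Proof path (sibling hashes from leaf to root): [38, 466]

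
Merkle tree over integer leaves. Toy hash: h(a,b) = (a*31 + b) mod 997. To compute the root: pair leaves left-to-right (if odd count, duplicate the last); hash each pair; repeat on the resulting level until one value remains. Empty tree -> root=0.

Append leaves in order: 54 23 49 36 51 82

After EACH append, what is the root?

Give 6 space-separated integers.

After append 54 (leaves=[54]):
  L0: [54]
  root=54
After append 23 (leaves=[54, 23]):
  L0: [54, 23]
  L1: h(54,23)=(54*31+23)%997=700 -> [700]
  root=700
After append 49 (leaves=[54, 23, 49]):
  L0: [54, 23, 49]
  L1: h(54,23)=(54*31+23)%997=700 h(49,49)=(49*31+49)%997=571 -> [700, 571]
  L2: h(700,571)=(700*31+571)%997=337 -> [337]
  root=337
After append 36 (leaves=[54, 23, 49, 36]):
  L0: [54, 23, 49, 36]
  L1: h(54,23)=(54*31+23)%997=700 h(49,36)=(49*31+36)%997=558 -> [700, 558]
  L2: h(700,558)=(700*31+558)%997=324 -> [324]
  root=324
After append 51 (leaves=[54, 23, 49, 36, 51]):
  L0: [54, 23, 49, 36, 51]
  L1: h(54,23)=(54*31+23)%997=700 h(49,36)=(49*31+36)%997=558 h(51,51)=(51*31+51)%997=635 -> [700, 558, 635]
  L2: h(700,558)=(700*31+558)%997=324 h(635,635)=(635*31+635)%997=380 -> [324, 380]
  L3: h(324,380)=(324*31+380)%997=454 -> [454]
  root=454
After append 82 (leaves=[54, 23, 49, 36, 51, 82]):
  L0: [54, 23, 49, 36, 51, 82]
  L1: h(54,23)=(54*31+23)%997=700 h(49,36)=(49*31+36)%997=558 h(51,82)=(51*31+82)%997=666 -> [700, 558, 666]
  L2: h(700,558)=(700*31+558)%997=324 h(666,666)=(666*31+666)%997=375 -> [324, 375]
  L3: h(324,375)=(324*31+375)%997=449 -> [449]
  root=449

Answer: 54 700 337 324 454 449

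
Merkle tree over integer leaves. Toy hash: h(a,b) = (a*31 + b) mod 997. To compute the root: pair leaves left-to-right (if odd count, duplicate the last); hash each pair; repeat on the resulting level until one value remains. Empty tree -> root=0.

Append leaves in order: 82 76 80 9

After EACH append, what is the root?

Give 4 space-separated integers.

Answer: 82 624 967 896

Derivation:
After append 82 (leaves=[82]):
  L0: [82]
  root=82
After append 76 (leaves=[82, 76]):
  L0: [82, 76]
  L1: h(82,76)=(82*31+76)%997=624 -> [624]
  root=624
After append 80 (leaves=[82, 76, 80]):
  L0: [82, 76, 80]
  L1: h(82,76)=(82*31+76)%997=624 h(80,80)=(80*31+80)%997=566 -> [624, 566]
  L2: h(624,566)=(624*31+566)%997=967 -> [967]
  root=967
After append 9 (leaves=[82, 76, 80, 9]):
  L0: [82, 76, 80, 9]
  L1: h(82,76)=(82*31+76)%997=624 h(80,9)=(80*31+9)%997=495 -> [624, 495]
  L2: h(624,495)=(624*31+495)%997=896 -> [896]
  root=896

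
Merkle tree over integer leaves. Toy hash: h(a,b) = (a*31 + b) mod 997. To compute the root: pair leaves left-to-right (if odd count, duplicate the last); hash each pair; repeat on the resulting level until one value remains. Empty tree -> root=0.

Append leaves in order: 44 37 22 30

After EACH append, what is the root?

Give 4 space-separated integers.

Answer: 44 404 267 275

Derivation:
After append 44 (leaves=[44]):
  L0: [44]
  root=44
After append 37 (leaves=[44, 37]):
  L0: [44, 37]
  L1: h(44,37)=(44*31+37)%997=404 -> [404]
  root=404
After append 22 (leaves=[44, 37, 22]):
  L0: [44, 37, 22]
  L1: h(44,37)=(44*31+37)%997=404 h(22,22)=(22*31+22)%997=704 -> [404, 704]
  L2: h(404,704)=(404*31+704)%997=267 -> [267]
  root=267
After append 30 (leaves=[44, 37, 22, 30]):
  L0: [44, 37, 22, 30]
  L1: h(44,37)=(44*31+37)%997=404 h(22,30)=(22*31+30)%997=712 -> [404, 712]
  L2: h(404,712)=(404*31+712)%997=275 -> [275]
  root=275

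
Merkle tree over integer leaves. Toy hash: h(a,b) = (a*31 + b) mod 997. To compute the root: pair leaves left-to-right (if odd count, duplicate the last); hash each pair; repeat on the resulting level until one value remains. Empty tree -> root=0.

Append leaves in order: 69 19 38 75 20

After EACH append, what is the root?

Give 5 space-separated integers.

Answer: 69 164 318 355 578

Derivation:
After append 69 (leaves=[69]):
  L0: [69]
  root=69
After append 19 (leaves=[69, 19]):
  L0: [69, 19]
  L1: h(69,19)=(69*31+19)%997=164 -> [164]
  root=164
After append 38 (leaves=[69, 19, 38]):
  L0: [69, 19, 38]
  L1: h(69,19)=(69*31+19)%997=164 h(38,38)=(38*31+38)%997=219 -> [164, 219]
  L2: h(164,219)=(164*31+219)%997=318 -> [318]
  root=318
After append 75 (leaves=[69, 19, 38, 75]):
  L0: [69, 19, 38, 75]
  L1: h(69,19)=(69*31+19)%997=164 h(38,75)=(38*31+75)%997=256 -> [164, 256]
  L2: h(164,256)=(164*31+256)%997=355 -> [355]
  root=355
After append 20 (leaves=[69, 19, 38, 75, 20]):
  L0: [69, 19, 38, 75, 20]
  L1: h(69,19)=(69*31+19)%997=164 h(38,75)=(38*31+75)%997=256 h(20,20)=(20*31+20)%997=640 -> [164, 256, 640]
  L2: h(164,256)=(164*31+256)%997=355 h(640,640)=(640*31+640)%997=540 -> [355, 540]
  L3: h(355,540)=(355*31+540)%997=578 -> [578]
  root=578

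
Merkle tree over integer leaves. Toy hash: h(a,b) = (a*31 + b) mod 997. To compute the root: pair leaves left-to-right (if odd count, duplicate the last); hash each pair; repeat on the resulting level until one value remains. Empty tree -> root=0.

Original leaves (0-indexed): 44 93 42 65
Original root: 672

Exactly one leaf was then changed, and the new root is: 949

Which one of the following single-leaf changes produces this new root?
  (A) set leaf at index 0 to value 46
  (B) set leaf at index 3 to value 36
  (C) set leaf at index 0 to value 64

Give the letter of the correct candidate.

Original leaves: [44, 93, 42, 65]
Target new root: 949
Try each candidate change and compute the resulting root:
Candidate A: set leaf[0] = 46 -> leaves = [46, 93, 42, 65]
  L0: [46, 93, 42, 65]
  L1: h(46,93)=(46*31+93)%997=522 h(42,65)=(42*31+65)%997=370 -> [522, 370]
  L2: h(522,370)=(522*31+370)%997=600 -> [600]
  root = 600 != target 949
Candidate B: set leaf[3] = 36 -> leaves = [44, 93, 42, 36]
  L0: [44, 93, 42, 36]
  L1: h(44,93)=(44*31+93)%997=460 h(42,36)=(42*31+36)%997=341 -> [460, 341]
  L2: h(460,341)=(460*31+341)%997=643 -> [643]
  root = 643 != target 949
Candidate C: set leaf[0] = 64 -> leaves = [64, 93, 42, 65]
  L0: [64, 93, 42, 65]
  L1: h(64,93)=(64*31+93)%997=83 h(42,65)=(42*31+65)%997=370 -> [83, 370]
  L2: h(83,370)=(83*31+370)%997=949 -> [949]
  root = 949 == target 949  ** MATCH **
Candidate C produces the target root.

Answer: C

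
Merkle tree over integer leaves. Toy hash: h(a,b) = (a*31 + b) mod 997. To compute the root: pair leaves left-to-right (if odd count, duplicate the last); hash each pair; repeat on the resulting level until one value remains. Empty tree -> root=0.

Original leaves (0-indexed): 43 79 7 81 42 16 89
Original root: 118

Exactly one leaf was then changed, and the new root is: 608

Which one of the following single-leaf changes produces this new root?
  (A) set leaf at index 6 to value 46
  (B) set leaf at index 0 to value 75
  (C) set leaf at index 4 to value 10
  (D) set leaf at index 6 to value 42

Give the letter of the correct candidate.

Answer: D

Derivation:
Original leaves: [43, 79, 7, 81, 42, 16, 89]
Target new root: 608
Try each candidate change and compute the resulting root:
Candidate A: set leaf[6] = 46 -> leaves = [43, 79, 7, 81, 42, 16, 46]
  L0: [43, 79, 7, 81, 42, 16, 46]
  L1: h(43,79)=(43*31+79)%997=415 h(7,81)=(7*31+81)%997=298 h(42,16)=(42*31+16)%997=321 h(46,46)=(46*31+46)%997=475 -> [415, 298, 321, 475]
  L2: h(415,298)=(415*31+298)%997=202 h(321,475)=(321*31+475)%997=456 -> [202, 456]
  L3: h(202,456)=(202*31+456)%997=736 -> [736]
  root = 736 != target 608
Candidate B: set leaf[0] = 75 -> leaves = [75, 79, 7, 81, 42, 16, 89]
  L0: [75, 79, 7, 81, 42, 16, 89]
  L1: h(75,79)=(75*31+79)%997=410 h(7,81)=(7*31+81)%997=298 h(42,16)=(42*31+16)%997=321 h(89,89)=(89*31+89)%997=854 -> [410, 298, 321, 854]
  L2: h(410,298)=(410*31+298)%997=47 h(321,854)=(321*31+854)%997=835 -> [47, 835]
  L3: h(47,835)=(47*31+835)%997=298 -> [298]
  root = 298 != target 608
Candidate C: set leaf[4] = 10 -> leaves = [43, 79, 7, 81, 10, 16, 89]
  L0: [43, 79, 7, 81, 10, 16, 89]
  L1: h(43,79)=(43*31+79)%997=415 h(7,81)=(7*31+81)%997=298 h(10,16)=(10*31+16)%997=326 h(89,89)=(89*31+89)%997=854 -> [415, 298, 326, 854]
  L2: h(415,298)=(415*31+298)%997=202 h(326,854)=(326*31+854)%997=990 -> [202, 990]
  L3: h(202,990)=(202*31+990)%997=273 -> [273]
  root = 273 != target 608
Candidate D: set leaf[6] = 42 -> leaves = [43, 79, 7, 81, 42, 16, 42]
  L0: [43, 79, 7, 81, 42, 16, 42]
  L1: h(43,79)=(43*31+79)%997=415 h(7,81)=(7*31+81)%997=298 h(42,16)=(42*31+16)%997=321 h(42,42)=(42*31+42)%997=347 -> [415, 298, 321, 347]
  L2: h(415,298)=(415*31+298)%997=202 h(321,347)=(321*31+347)%997=328 -> [202, 328]
  L3: h(202,328)=(202*31+328)%997=608 -> [608]
  root = 608 == target 608  ** MATCH **
Candidate D produces the target root.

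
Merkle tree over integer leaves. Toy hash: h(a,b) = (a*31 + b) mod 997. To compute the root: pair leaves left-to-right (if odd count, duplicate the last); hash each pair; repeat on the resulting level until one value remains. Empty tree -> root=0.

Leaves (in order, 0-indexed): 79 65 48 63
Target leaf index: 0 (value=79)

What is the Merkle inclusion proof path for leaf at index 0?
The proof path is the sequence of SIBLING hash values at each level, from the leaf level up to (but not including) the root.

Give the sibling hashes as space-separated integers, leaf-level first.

Answer: 65 554

Derivation:
L0 (leaves): [79, 65, 48, 63], target index=0
L1: h(79,65)=(79*31+65)%997=520 [pair 0] h(48,63)=(48*31+63)%997=554 [pair 1] -> [520, 554]
  Sibling for proof at L0: 65
L2: h(520,554)=(520*31+554)%997=722 [pair 0] -> [722]
  Sibling for proof at L1: 554
Root: 722
Proof path (sibling hashes from leaf to root): [65, 554]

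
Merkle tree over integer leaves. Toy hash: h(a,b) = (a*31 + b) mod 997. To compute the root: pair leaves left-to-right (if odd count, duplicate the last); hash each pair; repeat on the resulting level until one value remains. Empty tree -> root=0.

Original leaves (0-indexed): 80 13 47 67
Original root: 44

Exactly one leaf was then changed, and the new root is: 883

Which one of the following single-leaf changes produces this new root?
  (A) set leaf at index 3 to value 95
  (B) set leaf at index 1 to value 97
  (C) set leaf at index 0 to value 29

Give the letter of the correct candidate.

Answer: C

Derivation:
Original leaves: [80, 13, 47, 67]
Target new root: 883
Try each candidate change and compute the resulting root:
Candidate A: set leaf[3] = 95 -> leaves = [80, 13, 47, 95]
  L0: [80, 13, 47, 95]
  L1: h(80,13)=(80*31+13)%997=499 h(47,95)=(47*31+95)%997=555 -> [499, 555]
  L2: h(499,555)=(499*31+555)%997=72 -> [72]
  root = 72 != target 883
Candidate B: set leaf[1] = 97 -> leaves = [80, 97, 47, 67]
  L0: [80, 97, 47, 67]
  L1: h(80,97)=(80*31+97)%997=583 h(47,67)=(47*31+67)%997=527 -> [583, 527]
  L2: h(583,527)=(583*31+527)%997=654 -> [654]
  root = 654 != target 883
Candidate C: set leaf[0] = 29 -> leaves = [29, 13, 47, 67]
  L0: [29, 13, 47, 67]
  L1: h(29,13)=(29*31+13)%997=912 h(47,67)=(47*31+67)%997=527 -> [912, 527]
  L2: h(912,527)=(912*31+527)%997=883 -> [883]
  root = 883 == target 883  ** MATCH **
Candidate C produces the target root.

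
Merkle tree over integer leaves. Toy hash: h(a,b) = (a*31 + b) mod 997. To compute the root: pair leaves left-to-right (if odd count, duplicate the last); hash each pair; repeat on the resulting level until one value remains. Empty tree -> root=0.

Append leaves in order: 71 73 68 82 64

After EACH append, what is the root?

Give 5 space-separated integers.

Answer: 71 280 886 900 715

Derivation:
After append 71 (leaves=[71]):
  L0: [71]
  root=71
After append 73 (leaves=[71, 73]):
  L0: [71, 73]
  L1: h(71,73)=(71*31+73)%997=280 -> [280]
  root=280
After append 68 (leaves=[71, 73, 68]):
  L0: [71, 73, 68]
  L1: h(71,73)=(71*31+73)%997=280 h(68,68)=(68*31+68)%997=182 -> [280, 182]
  L2: h(280,182)=(280*31+182)%997=886 -> [886]
  root=886
After append 82 (leaves=[71, 73, 68, 82]):
  L0: [71, 73, 68, 82]
  L1: h(71,73)=(71*31+73)%997=280 h(68,82)=(68*31+82)%997=196 -> [280, 196]
  L2: h(280,196)=(280*31+196)%997=900 -> [900]
  root=900
After append 64 (leaves=[71, 73, 68, 82, 64]):
  L0: [71, 73, 68, 82, 64]
  L1: h(71,73)=(71*31+73)%997=280 h(68,82)=(68*31+82)%997=196 h(64,64)=(64*31+64)%997=54 -> [280, 196, 54]
  L2: h(280,196)=(280*31+196)%997=900 h(54,54)=(54*31+54)%997=731 -> [900, 731]
  L3: h(900,731)=(900*31+731)%997=715 -> [715]
  root=715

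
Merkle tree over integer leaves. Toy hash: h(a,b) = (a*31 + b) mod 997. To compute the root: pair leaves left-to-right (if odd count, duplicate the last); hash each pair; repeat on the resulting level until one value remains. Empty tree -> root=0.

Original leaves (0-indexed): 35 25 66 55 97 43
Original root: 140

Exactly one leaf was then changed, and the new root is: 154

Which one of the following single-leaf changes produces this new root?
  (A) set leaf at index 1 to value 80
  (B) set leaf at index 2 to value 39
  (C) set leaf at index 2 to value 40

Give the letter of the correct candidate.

Answer: A

Derivation:
Original leaves: [35, 25, 66, 55, 97, 43]
Target new root: 154
Try each candidate change and compute the resulting root:
Candidate A: set leaf[1] = 80 -> leaves = [35, 80, 66, 55, 97, 43]
  L0: [35, 80, 66, 55, 97, 43]
  L1: h(35,80)=(35*31+80)%997=168 h(66,55)=(66*31+55)%997=107 h(97,43)=(97*31+43)%997=59 -> [168, 107, 59]
  L2: h(168,107)=(168*31+107)%997=330 h(59,59)=(59*31+59)%997=891 -> [330, 891]
  L3: h(330,891)=(330*31+891)%997=154 -> [154]
  root = 154 == target 154  ** MATCH **
Candidate B: set leaf[2] = 39 -> leaves = [35, 25, 39, 55, 97, 43]
  L0: [35, 25, 39, 55, 97, 43]
  L1: h(35,25)=(35*31+25)%997=113 h(39,55)=(39*31+55)%997=267 h(97,43)=(97*31+43)%997=59 -> [113, 267, 59]
  L2: h(113,267)=(113*31+267)%997=779 h(59,59)=(59*31+59)%997=891 -> [779, 891]
  L3: h(779,891)=(779*31+891)%997=115 -> [115]
  root = 115 != target 154
Candidate C: set leaf[2] = 40 -> leaves = [35, 25, 40, 55, 97, 43]
  L0: [35, 25, 40, 55, 97, 43]
  L1: h(35,25)=(35*31+25)%997=113 h(40,55)=(40*31+55)%997=298 h(97,43)=(97*31+43)%997=59 -> [113, 298, 59]
  L2: h(113,298)=(113*31+298)%997=810 h(59,59)=(59*31+59)%997=891 -> [810, 891]
  L3: h(810,891)=(810*31+891)%997=79 -> [79]
  root = 79 != target 154
Candidate A produces the target root.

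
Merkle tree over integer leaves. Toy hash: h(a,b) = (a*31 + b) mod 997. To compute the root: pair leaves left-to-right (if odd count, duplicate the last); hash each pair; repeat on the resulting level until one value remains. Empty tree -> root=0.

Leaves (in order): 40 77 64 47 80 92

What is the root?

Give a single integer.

Answer: 147

Derivation:
L0: [40, 77, 64, 47, 80, 92]
L1: h(40,77)=(40*31+77)%997=320 h(64,47)=(64*31+47)%997=37 h(80,92)=(80*31+92)%997=578 -> [320, 37, 578]
L2: h(320,37)=(320*31+37)%997=984 h(578,578)=(578*31+578)%997=550 -> [984, 550]
L3: h(984,550)=(984*31+550)%997=147 -> [147]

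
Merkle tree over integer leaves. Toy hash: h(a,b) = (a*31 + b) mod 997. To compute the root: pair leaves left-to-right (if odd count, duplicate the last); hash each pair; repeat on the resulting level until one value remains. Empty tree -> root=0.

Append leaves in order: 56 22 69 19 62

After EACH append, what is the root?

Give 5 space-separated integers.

Answer: 56 761 874 824 299

Derivation:
After append 56 (leaves=[56]):
  L0: [56]
  root=56
After append 22 (leaves=[56, 22]):
  L0: [56, 22]
  L1: h(56,22)=(56*31+22)%997=761 -> [761]
  root=761
After append 69 (leaves=[56, 22, 69]):
  L0: [56, 22, 69]
  L1: h(56,22)=(56*31+22)%997=761 h(69,69)=(69*31+69)%997=214 -> [761, 214]
  L2: h(761,214)=(761*31+214)%997=874 -> [874]
  root=874
After append 19 (leaves=[56, 22, 69, 19]):
  L0: [56, 22, 69, 19]
  L1: h(56,22)=(56*31+22)%997=761 h(69,19)=(69*31+19)%997=164 -> [761, 164]
  L2: h(761,164)=(761*31+164)%997=824 -> [824]
  root=824
After append 62 (leaves=[56, 22, 69, 19, 62]):
  L0: [56, 22, 69, 19, 62]
  L1: h(56,22)=(56*31+22)%997=761 h(69,19)=(69*31+19)%997=164 h(62,62)=(62*31+62)%997=987 -> [761, 164, 987]
  L2: h(761,164)=(761*31+164)%997=824 h(987,987)=(987*31+987)%997=677 -> [824, 677]
  L3: h(824,677)=(824*31+677)%997=299 -> [299]
  root=299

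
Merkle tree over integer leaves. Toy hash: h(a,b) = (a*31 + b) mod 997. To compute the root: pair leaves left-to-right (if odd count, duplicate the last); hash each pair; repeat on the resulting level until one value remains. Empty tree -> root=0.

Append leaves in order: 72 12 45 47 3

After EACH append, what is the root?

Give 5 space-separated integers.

Answer: 72 250 217 219 888

Derivation:
After append 72 (leaves=[72]):
  L0: [72]
  root=72
After append 12 (leaves=[72, 12]):
  L0: [72, 12]
  L1: h(72,12)=(72*31+12)%997=250 -> [250]
  root=250
After append 45 (leaves=[72, 12, 45]):
  L0: [72, 12, 45]
  L1: h(72,12)=(72*31+12)%997=250 h(45,45)=(45*31+45)%997=443 -> [250, 443]
  L2: h(250,443)=(250*31+443)%997=217 -> [217]
  root=217
After append 47 (leaves=[72, 12, 45, 47]):
  L0: [72, 12, 45, 47]
  L1: h(72,12)=(72*31+12)%997=250 h(45,47)=(45*31+47)%997=445 -> [250, 445]
  L2: h(250,445)=(250*31+445)%997=219 -> [219]
  root=219
After append 3 (leaves=[72, 12, 45, 47, 3]):
  L0: [72, 12, 45, 47, 3]
  L1: h(72,12)=(72*31+12)%997=250 h(45,47)=(45*31+47)%997=445 h(3,3)=(3*31+3)%997=96 -> [250, 445, 96]
  L2: h(250,445)=(250*31+445)%997=219 h(96,96)=(96*31+96)%997=81 -> [219, 81]
  L3: h(219,81)=(219*31+81)%997=888 -> [888]
  root=888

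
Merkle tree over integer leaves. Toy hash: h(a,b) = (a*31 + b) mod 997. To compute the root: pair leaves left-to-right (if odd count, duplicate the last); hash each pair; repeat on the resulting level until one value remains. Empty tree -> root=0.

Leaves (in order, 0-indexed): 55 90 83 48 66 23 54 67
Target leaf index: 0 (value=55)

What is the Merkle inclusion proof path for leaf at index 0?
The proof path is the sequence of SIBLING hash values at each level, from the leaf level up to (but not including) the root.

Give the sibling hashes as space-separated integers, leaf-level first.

L0 (leaves): [55, 90, 83, 48, 66, 23, 54, 67], target index=0
L1: h(55,90)=(55*31+90)%997=798 [pair 0] h(83,48)=(83*31+48)%997=627 [pair 1] h(66,23)=(66*31+23)%997=75 [pair 2] h(54,67)=(54*31+67)%997=744 [pair 3] -> [798, 627, 75, 744]
  Sibling for proof at L0: 90
L2: h(798,627)=(798*31+627)%997=440 [pair 0] h(75,744)=(75*31+744)%997=78 [pair 1] -> [440, 78]
  Sibling for proof at L1: 627
L3: h(440,78)=(440*31+78)%997=757 [pair 0] -> [757]
  Sibling for proof at L2: 78
Root: 757
Proof path (sibling hashes from leaf to root): [90, 627, 78]

Answer: 90 627 78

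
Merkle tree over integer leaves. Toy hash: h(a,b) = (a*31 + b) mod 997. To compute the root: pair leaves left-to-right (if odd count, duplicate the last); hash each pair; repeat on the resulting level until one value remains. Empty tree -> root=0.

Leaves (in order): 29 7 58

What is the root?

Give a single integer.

L0: [29, 7, 58]
L1: h(29,7)=(29*31+7)%997=906 h(58,58)=(58*31+58)%997=859 -> [906, 859]
L2: h(906,859)=(906*31+859)%997=32 -> [32]

Answer: 32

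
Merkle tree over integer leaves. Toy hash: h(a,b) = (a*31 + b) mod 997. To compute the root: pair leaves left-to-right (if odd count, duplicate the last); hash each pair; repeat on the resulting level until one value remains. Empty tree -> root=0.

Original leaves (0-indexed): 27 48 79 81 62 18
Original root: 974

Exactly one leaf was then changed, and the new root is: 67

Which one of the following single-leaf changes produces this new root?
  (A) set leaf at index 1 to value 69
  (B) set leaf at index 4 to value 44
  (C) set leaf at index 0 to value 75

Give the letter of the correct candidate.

Answer: B

Derivation:
Original leaves: [27, 48, 79, 81, 62, 18]
Target new root: 67
Try each candidate change and compute the resulting root:
Candidate A: set leaf[1] = 69 -> leaves = [27, 69, 79, 81, 62, 18]
  L0: [27, 69, 79, 81, 62, 18]
  L1: h(27,69)=(27*31+69)%997=906 h(79,81)=(79*31+81)%997=536 h(62,18)=(62*31+18)%997=943 -> [906, 536, 943]
  L2: h(906,536)=(906*31+536)%997=706 h(943,943)=(943*31+943)%997=266 -> [706, 266]
  L3: h(706,266)=(706*31+266)%997=218 -> [218]
  root = 218 != target 67
Candidate B: set leaf[4] = 44 -> leaves = [27, 48, 79, 81, 44, 18]
  L0: [27, 48, 79, 81, 44, 18]
  L1: h(27,48)=(27*31+48)%997=885 h(79,81)=(79*31+81)%997=536 h(44,18)=(44*31+18)%997=385 -> [885, 536, 385]
  L2: h(885,536)=(885*31+536)%997=55 h(385,385)=(385*31+385)%997=356 -> [55, 356]
  L3: h(55,356)=(55*31+356)%997=67 -> [67]
  root = 67 == target 67  ** MATCH **
Candidate C: set leaf[0] = 75 -> leaves = [75, 48, 79, 81, 62, 18]
  L0: [75, 48, 79, 81, 62, 18]
  L1: h(75,48)=(75*31+48)%997=379 h(79,81)=(79*31+81)%997=536 h(62,18)=(62*31+18)%997=943 -> [379, 536, 943]
  L2: h(379,536)=(379*31+536)%997=321 h(943,943)=(943*31+943)%997=266 -> [321, 266]
  L3: h(321,266)=(321*31+266)%997=247 -> [247]
  root = 247 != target 67
Candidate B produces the target root.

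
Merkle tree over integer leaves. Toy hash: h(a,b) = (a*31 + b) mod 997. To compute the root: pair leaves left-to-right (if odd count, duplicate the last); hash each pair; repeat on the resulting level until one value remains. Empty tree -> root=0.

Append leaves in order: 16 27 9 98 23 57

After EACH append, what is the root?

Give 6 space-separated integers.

Answer: 16 523 549 638 459 550

Derivation:
After append 16 (leaves=[16]):
  L0: [16]
  root=16
After append 27 (leaves=[16, 27]):
  L0: [16, 27]
  L1: h(16,27)=(16*31+27)%997=523 -> [523]
  root=523
After append 9 (leaves=[16, 27, 9]):
  L0: [16, 27, 9]
  L1: h(16,27)=(16*31+27)%997=523 h(9,9)=(9*31+9)%997=288 -> [523, 288]
  L2: h(523,288)=(523*31+288)%997=549 -> [549]
  root=549
After append 98 (leaves=[16, 27, 9, 98]):
  L0: [16, 27, 9, 98]
  L1: h(16,27)=(16*31+27)%997=523 h(9,98)=(9*31+98)%997=377 -> [523, 377]
  L2: h(523,377)=(523*31+377)%997=638 -> [638]
  root=638
After append 23 (leaves=[16, 27, 9, 98, 23]):
  L0: [16, 27, 9, 98, 23]
  L1: h(16,27)=(16*31+27)%997=523 h(9,98)=(9*31+98)%997=377 h(23,23)=(23*31+23)%997=736 -> [523, 377, 736]
  L2: h(523,377)=(523*31+377)%997=638 h(736,736)=(736*31+736)%997=621 -> [638, 621]
  L3: h(638,621)=(638*31+621)%997=459 -> [459]
  root=459
After append 57 (leaves=[16, 27, 9, 98, 23, 57]):
  L0: [16, 27, 9, 98, 23, 57]
  L1: h(16,27)=(16*31+27)%997=523 h(9,98)=(9*31+98)%997=377 h(23,57)=(23*31+57)%997=770 -> [523, 377, 770]
  L2: h(523,377)=(523*31+377)%997=638 h(770,770)=(770*31+770)%997=712 -> [638, 712]
  L3: h(638,712)=(638*31+712)%997=550 -> [550]
  root=550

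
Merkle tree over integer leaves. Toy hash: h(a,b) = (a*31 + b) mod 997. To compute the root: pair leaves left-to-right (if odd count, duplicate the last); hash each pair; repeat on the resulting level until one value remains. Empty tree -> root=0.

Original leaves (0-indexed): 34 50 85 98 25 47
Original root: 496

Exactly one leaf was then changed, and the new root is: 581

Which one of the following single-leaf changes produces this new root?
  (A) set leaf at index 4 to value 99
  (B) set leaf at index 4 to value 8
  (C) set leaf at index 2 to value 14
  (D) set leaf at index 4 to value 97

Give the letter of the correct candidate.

Original leaves: [34, 50, 85, 98, 25, 47]
Target new root: 581
Try each candidate change and compute the resulting root:
Candidate A: set leaf[4] = 99 -> leaves = [34, 50, 85, 98, 99, 47]
  L0: [34, 50, 85, 98, 99, 47]
  L1: h(34,50)=(34*31+50)%997=107 h(85,98)=(85*31+98)%997=739 h(99,47)=(99*31+47)%997=125 -> [107, 739, 125]
  L2: h(107,739)=(107*31+739)%997=68 h(125,125)=(125*31+125)%997=12 -> [68, 12]
  L3: h(68,12)=(68*31+12)%997=126 -> [126]
  root = 126 != target 581
Candidate B: set leaf[4] = 8 -> leaves = [34, 50, 85, 98, 8, 47]
  L0: [34, 50, 85, 98, 8, 47]
  L1: h(34,50)=(34*31+50)%997=107 h(85,98)=(85*31+98)%997=739 h(8,47)=(8*31+47)%997=295 -> [107, 739, 295]
  L2: h(107,739)=(107*31+739)%997=68 h(295,295)=(295*31+295)%997=467 -> [68, 467]
  L3: h(68,467)=(68*31+467)%997=581 -> [581]
  root = 581 == target 581  ** MATCH **
Candidate C: set leaf[2] = 14 -> leaves = [34, 50, 14, 98, 25, 47]
  L0: [34, 50, 14, 98, 25, 47]
  L1: h(34,50)=(34*31+50)%997=107 h(14,98)=(14*31+98)%997=532 h(25,47)=(25*31+47)%997=822 -> [107, 532, 822]
  L2: h(107,532)=(107*31+532)%997=858 h(822,822)=(822*31+822)%997=382 -> [858, 382]
  L3: h(858,382)=(858*31+382)%997=61 -> [61]
  root = 61 != target 581
Candidate D: set leaf[4] = 97 -> leaves = [34, 50, 85, 98, 97, 47]
  L0: [34, 50, 85, 98, 97, 47]
  L1: h(34,50)=(34*31+50)%997=107 h(85,98)=(85*31+98)%997=739 h(97,47)=(97*31+47)%997=63 -> [107, 739, 63]
  L2: h(107,739)=(107*31+739)%997=68 h(63,63)=(63*31+63)%997=22 -> [68, 22]
  L3: h(68,22)=(68*31+22)%997=136 -> [136]
  root = 136 != target 581
Candidate B produces the target root.

Answer: B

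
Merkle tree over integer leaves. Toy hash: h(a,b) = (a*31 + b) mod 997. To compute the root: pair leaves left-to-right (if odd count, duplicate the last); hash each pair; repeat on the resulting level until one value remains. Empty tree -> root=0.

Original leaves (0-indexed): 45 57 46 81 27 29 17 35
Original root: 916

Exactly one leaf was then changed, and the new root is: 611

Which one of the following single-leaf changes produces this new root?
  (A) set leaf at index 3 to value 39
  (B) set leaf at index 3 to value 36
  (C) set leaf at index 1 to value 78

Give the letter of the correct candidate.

Original leaves: [45, 57, 46, 81, 27, 29, 17, 35]
Target new root: 611
Try each candidate change and compute the resulting root:
Candidate A: set leaf[3] = 39 -> leaves = [45, 57, 46, 39, 27, 29, 17, 35]
  L0: [45, 57, 46, 39, 27, 29, 17, 35]
  L1: h(45,57)=(45*31+57)%997=455 h(46,39)=(46*31+39)%997=468 h(27,29)=(27*31+29)%997=866 h(17,35)=(17*31+35)%997=562 -> [455, 468, 866, 562]
  L2: h(455,468)=(455*31+468)%997=615 h(866,562)=(866*31+562)%997=489 -> [615, 489]
  L3: h(615,489)=(615*31+489)%997=611 -> [611]
  root = 611 == target 611  ** MATCH **
Candidate B: set leaf[3] = 36 -> leaves = [45, 57, 46, 36, 27, 29, 17, 35]
  L0: [45, 57, 46, 36, 27, 29, 17, 35]
  L1: h(45,57)=(45*31+57)%997=455 h(46,36)=(46*31+36)%997=465 h(27,29)=(27*31+29)%997=866 h(17,35)=(17*31+35)%997=562 -> [455, 465, 866, 562]
  L2: h(455,465)=(455*31+465)%997=612 h(866,562)=(866*31+562)%997=489 -> [612, 489]
  L3: h(612,489)=(612*31+489)%997=518 -> [518]
  root = 518 != target 611
Candidate C: set leaf[1] = 78 -> leaves = [45, 78, 46, 81, 27, 29, 17, 35]
  L0: [45, 78, 46, 81, 27, 29, 17, 35]
  L1: h(45,78)=(45*31+78)%997=476 h(46,81)=(46*31+81)%997=510 h(27,29)=(27*31+29)%997=866 h(17,35)=(17*31+35)%997=562 -> [476, 510, 866, 562]
  L2: h(476,510)=(476*31+510)%997=311 h(866,562)=(866*31+562)%997=489 -> [311, 489]
  L3: h(311,489)=(311*31+489)%997=160 -> [160]
  root = 160 != target 611
Candidate A produces the target root.

Answer: A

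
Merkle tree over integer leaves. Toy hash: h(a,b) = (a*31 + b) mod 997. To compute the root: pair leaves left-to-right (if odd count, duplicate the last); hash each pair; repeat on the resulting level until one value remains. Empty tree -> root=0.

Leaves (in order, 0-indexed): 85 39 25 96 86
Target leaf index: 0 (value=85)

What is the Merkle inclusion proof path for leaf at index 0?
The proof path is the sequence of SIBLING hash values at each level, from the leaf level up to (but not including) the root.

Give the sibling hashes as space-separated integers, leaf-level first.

L0 (leaves): [85, 39, 25, 96, 86], target index=0
L1: h(85,39)=(85*31+39)%997=680 [pair 0] h(25,96)=(25*31+96)%997=871 [pair 1] h(86,86)=(86*31+86)%997=758 [pair 2] -> [680, 871, 758]
  Sibling for proof at L0: 39
L2: h(680,871)=(680*31+871)%997=17 [pair 0] h(758,758)=(758*31+758)%997=328 [pair 1] -> [17, 328]
  Sibling for proof at L1: 871
L3: h(17,328)=(17*31+328)%997=855 [pair 0] -> [855]
  Sibling for proof at L2: 328
Root: 855
Proof path (sibling hashes from leaf to root): [39, 871, 328]

Answer: 39 871 328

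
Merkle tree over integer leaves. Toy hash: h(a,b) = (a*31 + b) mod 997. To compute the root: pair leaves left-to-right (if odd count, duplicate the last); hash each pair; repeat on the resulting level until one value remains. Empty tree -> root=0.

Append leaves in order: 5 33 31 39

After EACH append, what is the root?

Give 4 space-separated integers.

After append 5 (leaves=[5]):
  L0: [5]
  root=5
After append 33 (leaves=[5, 33]):
  L0: [5, 33]
  L1: h(5,33)=(5*31+33)%997=188 -> [188]
  root=188
After append 31 (leaves=[5, 33, 31]):
  L0: [5, 33, 31]
  L1: h(5,33)=(5*31+33)%997=188 h(31,31)=(31*31+31)%997=992 -> [188, 992]
  L2: h(188,992)=(188*31+992)%997=838 -> [838]
  root=838
After append 39 (leaves=[5, 33, 31, 39]):
  L0: [5, 33, 31, 39]
  L1: h(5,33)=(5*31+33)%997=188 h(31,39)=(31*31+39)%997=3 -> [188, 3]
  L2: h(188,3)=(188*31+3)%997=846 -> [846]
  root=846

Answer: 5 188 838 846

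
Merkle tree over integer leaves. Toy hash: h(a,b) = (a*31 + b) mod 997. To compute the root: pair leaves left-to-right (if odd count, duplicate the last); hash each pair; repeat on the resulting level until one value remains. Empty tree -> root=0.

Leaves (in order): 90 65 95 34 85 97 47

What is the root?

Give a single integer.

L0: [90, 65, 95, 34, 85, 97, 47]
L1: h(90,65)=(90*31+65)%997=861 h(95,34)=(95*31+34)%997=985 h(85,97)=(85*31+97)%997=738 h(47,47)=(47*31+47)%997=507 -> [861, 985, 738, 507]
L2: h(861,985)=(861*31+985)%997=757 h(738,507)=(738*31+507)%997=454 -> [757, 454]
L3: h(757,454)=(757*31+454)%997=990 -> [990]

Answer: 990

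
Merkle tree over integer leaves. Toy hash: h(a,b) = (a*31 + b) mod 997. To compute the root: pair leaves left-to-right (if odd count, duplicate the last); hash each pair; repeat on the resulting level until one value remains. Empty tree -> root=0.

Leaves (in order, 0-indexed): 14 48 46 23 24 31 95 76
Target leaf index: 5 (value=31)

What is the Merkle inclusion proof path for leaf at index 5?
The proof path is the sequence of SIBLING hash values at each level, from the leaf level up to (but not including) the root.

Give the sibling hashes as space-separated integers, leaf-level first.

Answer: 24 30 439

Derivation:
L0 (leaves): [14, 48, 46, 23, 24, 31, 95, 76], target index=5
L1: h(14,48)=(14*31+48)%997=482 [pair 0] h(46,23)=(46*31+23)%997=452 [pair 1] h(24,31)=(24*31+31)%997=775 [pair 2] h(95,76)=(95*31+76)%997=30 [pair 3] -> [482, 452, 775, 30]
  Sibling for proof at L0: 24
L2: h(482,452)=(482*31+452)%997=439 [pair 0] h(775,30)=(775*31+30)%997=127 [pair 1] -> [439, 127]
  Sibling for proof at L1: 30
L3: h(439,127)=(439*31+127)%997=775 [pair 0] -> [775]
  Sibling for proof at L2: 439
Root: 775
Proof path (sibling hashes from leaf to root): [24, 30, 439]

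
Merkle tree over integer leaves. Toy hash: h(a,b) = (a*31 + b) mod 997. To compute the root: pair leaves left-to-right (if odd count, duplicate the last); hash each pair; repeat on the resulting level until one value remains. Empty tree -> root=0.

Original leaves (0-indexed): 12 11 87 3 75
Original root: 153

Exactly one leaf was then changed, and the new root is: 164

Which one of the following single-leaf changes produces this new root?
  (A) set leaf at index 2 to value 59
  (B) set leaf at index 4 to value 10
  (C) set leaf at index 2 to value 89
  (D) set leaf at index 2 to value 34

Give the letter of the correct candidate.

Answer: A

Derivation:
Original leaves: [12, 11, 87, 3, 75]
Target new root: 164
Try each candidate change and compute the resulting root:
Candidate A: set leaf[2] = 59 -> leaves = [12, 11, 59, 3, 75]
  L0: [12, 11, 59, 3, 75]
  L1: h(12,11)=(12*31+11)%997=383 h(59,3)=(59*31+3)%997=835 h(75,75)=(75*31+75)%997=406 -> [383, 835, 406]
  L2: h(383,835)=(383*31+835)%997=744 h(406,406)=(406*31+406)%997=31 -> [744, 31]
  L3: h(744,31)=(744*31+31)%997=164 -> [164]
  root = 164 == target 164  ** MATCH **
Candidate B: set leaf[4] = 10 -> leaves = [12, 11, 87, 3, 10]
  L0: [12, 11, 87, 3, 10]
  L1: h(12,11)=(12*31+11)%997=383 h(87,3)=(87*31+3)%997=706 h(10,10)=(10*31+10)%997=320 -> [383, 706, 320]
  L2: h(383,706)=(383*31+706)%997=615 h(320,320)=(320*31+320)%997=270 -> [615, 270]
  L3: h(615,270)=(615*31+270)%997=392 -> [392]
  root = 392 != target 164
Candidate C: set leaf[2] = 89 -> leaves = [12, 11, 89, 3, 75]
  L0: [12, 11, 89, 3, 75]
  L1: h(12,11)=(12*31+11)%997=383 h(89,3)=(89*31+3)%997=768 h(75,75)=(75*31+75)%997=406 -> [383, 768, 406]
  L2: h(383,768)=(383*31+768)%997=677 h(406,406)=(406*31+406)%997=31 -> [677, 31]
  L3: h(677,31)=(677*31+31)%997=81 -> [81]
  root = 81 != target 164
Candidate D: set leaf[2] = 34 -> leaves = [12, 11, 34, 3, 75]
  L0: [12, 11, 34, 3, 75]
  L1: h(12,11)=(12*31+11)%997=383 h(34,3)=(34*31+3)%997=60 h(75,75)=(75*31+75)%997=406 -> [383, 60, 406]
  L2: h(383,60)=(383*31+60)%997=966 h(406,406)=(406*31+406)%997=31 -> [966, 31]
  L3: h(966,31)=(966*31+31)%997=67 -> [67]
  root = 67 != target 164
Candidate A produces the target root.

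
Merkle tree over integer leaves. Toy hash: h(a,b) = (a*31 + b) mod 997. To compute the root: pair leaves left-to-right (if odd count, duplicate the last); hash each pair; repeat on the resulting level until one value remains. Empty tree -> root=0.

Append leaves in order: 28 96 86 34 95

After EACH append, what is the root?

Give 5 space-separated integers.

Answer: 28 964 732 680 714

Derivation:
After append 28 (leaves=[28]):
  L0: [28]
  root=28
After append 96 (leaves=[28, 96]):
  L0: [28, 96]
  L1: h(28,96)=(28*31+96)%997=964 -> [964]
  root=964
After append 86 (leaves=[28, 96, 86]):
  L0: [28, 96, 86]
  L1: h(28,96)=(28*31+96)%997=964 h(86,86)=(86*31+86)%997=758 -> [964, 758]
  L2: h(964,758)=(964*31+758)%997=732 -> [732]
  root=732
After append 34 (leaves=[28, 96, 86, 34]):
  L0: [28, 96, 86, 34]
  L1: h(28,96)=(28*31+96)%997=964 h(86,34)=(86*31+34)%997=706 -> [964, 706]
  L2: h(964,706)=(964*31+706)%997=680 -> [680]
  root=680
After append 95 (leaves=[28, 96, 86, 34, 95]):
  L0: [28, 96, 86, 34, 95]
  L1: h(28,96)=(28*31+96)%997=964 h(86,34)=(86*31+34)%997=706 h(95,95)=(95*31+95)%997=49 -> [964, 706, 49]
  L2: h(964,706)=(964*31+706)%997=680 h(49,49)=(49*31+49)%997=571 -> [680, 571]
  L3: h(680,571)=(680*31+571)%997=714 -> [714]
  root=714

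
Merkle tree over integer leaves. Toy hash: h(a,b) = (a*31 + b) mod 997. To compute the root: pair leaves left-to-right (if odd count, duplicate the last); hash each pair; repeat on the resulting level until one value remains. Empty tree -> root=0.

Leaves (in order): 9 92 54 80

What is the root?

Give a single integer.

Answer: 294

Derivation:
L0: [9, 92, 54, 80]
L1: h(9,92)=(9*31+92)%997=371 h(54,80)=(54*31+80)%997=757 -> [371, 757]
L2: h(371,757)=(371*31+757)%997=294 -> [294]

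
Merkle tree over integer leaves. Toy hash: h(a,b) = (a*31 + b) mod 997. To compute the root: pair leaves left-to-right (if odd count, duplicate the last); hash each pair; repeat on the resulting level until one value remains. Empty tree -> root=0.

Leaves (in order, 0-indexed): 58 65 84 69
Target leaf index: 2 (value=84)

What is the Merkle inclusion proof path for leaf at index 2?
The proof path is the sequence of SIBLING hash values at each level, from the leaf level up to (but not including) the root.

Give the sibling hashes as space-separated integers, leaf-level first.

Answer: 69 866

Derivation:
L0 (leaves): [58, 65, 84, 69], target index=2
L1: h(58,65)=(58*31+65)%997=866 [pair 0] h(84,69)=(84*31+69)%997=679 [pair 1] -> [866, 679]
  Sibling for proof at L0: 69
L2: h(866,679)=(866*31+679)%997=606 [pair 0] -> [606]
  Sibling for proof at L1: 866
Root: 606
Proof path (sibling hashes from leaf to root): [69, 866]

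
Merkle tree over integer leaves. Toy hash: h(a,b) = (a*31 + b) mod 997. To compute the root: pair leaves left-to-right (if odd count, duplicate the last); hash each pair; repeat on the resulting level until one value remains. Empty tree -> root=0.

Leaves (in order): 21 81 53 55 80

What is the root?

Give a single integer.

Answer: 530

Derivation:
L0: [21, 81, 53, 55, 80]
L1: h(21,81)=(21*31+81)%997=732 h(53,55)=(53*31+55)%997=701 h(80,80)=(80*31+80)%997=566 -> [732, 701, 566]
L2: h(732,701)=(732*31+701)%997=462 h(566,566)=(566*31+566)%997=166 -> [462, 166]
L3: h(462,166)=(462*31+166)%997=530 -> [530]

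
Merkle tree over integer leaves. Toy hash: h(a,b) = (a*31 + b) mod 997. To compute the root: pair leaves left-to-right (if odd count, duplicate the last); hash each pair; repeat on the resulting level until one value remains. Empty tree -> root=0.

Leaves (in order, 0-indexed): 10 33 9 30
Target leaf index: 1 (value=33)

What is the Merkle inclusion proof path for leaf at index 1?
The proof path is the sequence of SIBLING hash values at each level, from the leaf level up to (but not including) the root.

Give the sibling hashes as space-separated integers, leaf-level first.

L0 (leaves): [10, 33, 9, 30], target index=1
L1: h(10,33)=(10*31+33)%997=343 [pair 0] h(9,30)=(9*31+30)%997=309 [pair 1] -> [343, 309]
  Sibling for proof at L0: 10
L2: h(343,309)=(343*31+309)%997=972 [pair 0] -> [972]
  Sibling for proof at L1: 309
Root: 972
Proof path (sibling hashes from leaf to root): [10, 309]

Answer: 10 309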